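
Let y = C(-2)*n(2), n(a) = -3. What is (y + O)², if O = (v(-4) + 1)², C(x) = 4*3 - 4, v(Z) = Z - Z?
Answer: 529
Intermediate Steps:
v(Z) = 0
C(x) = 8 (C(x) = 12 - 4 = 8)
O = 1 (O = (0 + 1)² = 1² = 1)
y = -24 (y = 8*(-3) = -24)
(y + O)² = (-24 + 1)² = (-23)² = 529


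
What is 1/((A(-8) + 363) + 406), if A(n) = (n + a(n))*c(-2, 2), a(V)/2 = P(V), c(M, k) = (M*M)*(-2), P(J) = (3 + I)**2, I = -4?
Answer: 1/817 ≈ 0.0012240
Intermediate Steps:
P(J) = 1 (P(J) = (3 - 4)**2 = (-1)**2 = 1)
c(M, k) = -2*M**2 (c(M, k) = M**2*(-2) = -2*M**2)
a(V) = 2 (a(V) = 2*1 = 2)
A(n) = -16 - 8*n (A(n) = (n + 2)*(-2*(-2)**2) = (2 + n)*(-2*4) = (2 + n)*(-8) = -16 - 8*n)
1/((A(-8) + 363) + 406) = 1/(((-16 - 8*(-8)) + 363) + 406) = 1/(((-16 + 64) + 363) + 406) = 1/((48 + 363) + 406) = 1/(411 + 406) = 1/817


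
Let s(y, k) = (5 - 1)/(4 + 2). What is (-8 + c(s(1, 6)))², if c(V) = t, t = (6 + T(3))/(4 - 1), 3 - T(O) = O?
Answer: 36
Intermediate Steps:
s(y, k) = ⅔ (s(y, k) = 4/6 = 4*(⅙) = ⅔)
T(O) = 3 - O
t = 2 (t = (6 + (3 - 1*3))/(4 - 1) = (6 + (3 - 3))/3 = (6 + 0)*(⅓) = 6*(⅓) = 2)
c(V) = 2
(-8 + c(s(1, 6)))² = (-8 + 2)² = (-6)² = 36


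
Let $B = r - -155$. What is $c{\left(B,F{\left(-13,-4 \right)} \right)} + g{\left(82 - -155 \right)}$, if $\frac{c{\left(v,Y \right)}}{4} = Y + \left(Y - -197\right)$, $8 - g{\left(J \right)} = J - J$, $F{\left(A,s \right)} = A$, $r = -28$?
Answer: $692$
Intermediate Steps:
$g{\left(J \right)} = 8$ ($g{\left(J \right)} = 8 - \left(J - J\right) = 8 - 0 = 8 + 0 = 8$)
$B = 127$ ($B = -28 - -155 = -28 + 155 = 127$)
$c{\left(v,Y \right)} = 788 + 8 Y$ ($c{\left(v,Y \right)} = 4 \left(Y + \left(Y - -197\right)\right) = 4 \left(Y + \left(Y + 197\right)\right) = 4 \left(Y + \left(197 + Y\right)\right) = 4 \left(197 + 2 Y\right) = 788 + 8 Y$)
$c{\left(B,F{\left(-13,-4 \right)} \right)} + g{\left(82 - -155 \right)} = \left(788 + 8 \left(-13\right)\right) + 8 = \left(788 - 104\right) + 8 = 684 + 8 = 692$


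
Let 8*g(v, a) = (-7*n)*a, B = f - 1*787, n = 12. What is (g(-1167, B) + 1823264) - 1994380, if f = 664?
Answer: -339649/2 ≈ -1.6982e+5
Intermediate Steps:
B = -123 (B = 664 - 1*787 = 664 - 787 = -123)
g(v, a) = -21*a/2 (g(v, a) = ((-7*12)*a)/8 = (-84*a)/8 = -21*a/2)
(g(-1167, B) + 1823264) - 1994380 = (-21/2*(-123) + 1823264) - 1994380 = (2583/2 + 1823264) - 1994380 = 3649111/2 - 1994380 = -339649/2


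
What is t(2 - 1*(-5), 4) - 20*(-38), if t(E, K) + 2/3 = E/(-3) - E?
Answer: 750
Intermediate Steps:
t(E, K) = -2/3 - 4*E/3 (t(E, K) = -2/3 + (E/(-3) - E) = -2/3 + (E*(-1/3) - E) = -2/3 + (-E/3 - E) = -2/3 - 4*E/3)
t(2 - 1*(-5), 4) - 20*(-38) = (-2/3 - 4*(2 - 1*(-5))/3) - 20*(-38) = (-2/3 - 4*(2 + 5)/3) + 760 = (-2/3 - 4/3*7) + 760 = (-2/3 - 28/3) + 760 = -10 + 760 = 750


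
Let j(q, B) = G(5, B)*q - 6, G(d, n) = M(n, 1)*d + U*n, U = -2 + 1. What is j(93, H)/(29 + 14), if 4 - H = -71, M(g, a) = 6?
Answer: -4191/43 ≈ -97.465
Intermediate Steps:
U = -1
H = 75 (H = 4 - 1*(-71) = 4 + 71 = 75)
G(d, n) = -n + 6*d (G(d, n) = 6*d - n = -n + 6*d)
j(q, B) = -6 + q*(30 - B) (j(q, B) = (-B + 6*5)*q - 6 = (-B + 30)*q - 6 = (30 - B)*q - 6 = q*(30 - B) - 6 = -6 + q*(30 - B))
j(93, H)/(29 + 14) = (-6 - 1*93*(-30 + 75))/(29 + 14) = (-6 - 1*93*45)/43 = (-6 - 4185)/43 = (1/43)*(-4191) = -4191/43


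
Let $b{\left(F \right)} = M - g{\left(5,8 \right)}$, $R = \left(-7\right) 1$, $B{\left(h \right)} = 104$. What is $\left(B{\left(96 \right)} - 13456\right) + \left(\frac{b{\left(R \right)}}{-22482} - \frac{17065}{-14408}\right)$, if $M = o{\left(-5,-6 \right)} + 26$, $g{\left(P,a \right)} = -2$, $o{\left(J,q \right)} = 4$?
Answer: $- \frac{2162302702319}{161960328} \approx -13351.0$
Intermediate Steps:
$R = -7$
$M = 30$ ($M = 4 + 26 = 30$)
$b{\left(F \right)} = 32$ ($b{\left(F \right)} = 30 - -2 = 30 + 2 = 32$)
$\left(B{\left(96 \right)} - 13456\right) + \left(\frac{b{\left(R \right)}}{-22482} - \frac{17065}{-14408}\right) = \left(104 - 13456\right) + \left(\frac{32}{-22482} - \frac{17065}{-14408}\right) = -13352 + \left(32 \left(- \frac{1}{22482}\right) - - \frac{17065}{14408}\right) = -13352 + \left(- \frac{16}{11241} + \frac{17065}{14408}\right) = -13352 + \frac{191597137}{161960328} = - \frac{2162302702319}{161960328}$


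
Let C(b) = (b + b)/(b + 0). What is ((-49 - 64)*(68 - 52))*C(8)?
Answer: -3616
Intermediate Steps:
C(b) = 2 (C(b) = (2*b)/b = 2)
((-49 - 64)*(68 - 52))*C(8) = ((-49 - 64)*(68 - 52))*2 = -113*16*2 = -1808*2 = -3616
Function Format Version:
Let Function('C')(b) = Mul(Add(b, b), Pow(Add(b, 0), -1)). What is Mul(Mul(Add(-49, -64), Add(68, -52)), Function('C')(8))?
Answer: -3616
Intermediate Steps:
Function('C')(b) = 2 (Function('C')(b) = Mul(Mul(2, b), Pow(b, -1)) = 2)
Mul(Mul(Add(-49, -64), Add(68, -52)), Function('C')(8)) = Mul(Mul(Add(-49, -64), Add(68, -52)), 2) = Mul(Mul(-113, 16), 2) = Mul(-1808, 2) = -3616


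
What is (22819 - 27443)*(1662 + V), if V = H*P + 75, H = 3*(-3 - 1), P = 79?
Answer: -3648336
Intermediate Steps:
H = -12 (H = 3*(-4) = -12)
V = -873 (V = -12*79 + 75 = -948 + 75 = -873)
(22819 - 27443)*(1662 + V) = (22819 - 27443)*(1662 - 873) = -4624*789 = -3648336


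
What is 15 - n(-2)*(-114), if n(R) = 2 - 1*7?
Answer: -555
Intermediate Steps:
n(R) = -5 (n(R) = 2 - 7 = -5)
15 - n(-2)*(-114) = 15 - 1*(-5)*(-114) = 15 + 5*(-114) = 15 - 570 = -555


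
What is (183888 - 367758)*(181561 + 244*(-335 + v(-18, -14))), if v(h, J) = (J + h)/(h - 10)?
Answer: -128837525130/7 ≈ -1.8405e+10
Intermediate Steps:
v(h, J) = (J + h)/(-10 + h)
(183888 - 367758)*(181561 + 244*(-335 + v(-18, -14))) = (183888 - 367758)*(181561 + 244*(-335 + (-14 - 18)/(-10 - 18))) = -183870*(181561 + 244*(-335 - 32/(-28))) = -183870*(181561 + 244*(-335 - 1/28*(-32))) = -183870*(181561 + 244*(-335 + 8/7)) = -183870*(181561 + 244*(-2337/7)) = -183870*(181561 - 570228/7) = -183870*700699/7 = -128837525130/7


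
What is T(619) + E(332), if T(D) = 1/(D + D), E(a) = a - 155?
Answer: 219127/1238 ≈ 177.00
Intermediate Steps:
E(a) = -155 + a
T(D) = 1/(2*D)
T(619) + E(332) = (1/2)/619 + (-155 + 332) = (1/2)*(1/619) + 177 = 1/1238 + 177 = 219127/1238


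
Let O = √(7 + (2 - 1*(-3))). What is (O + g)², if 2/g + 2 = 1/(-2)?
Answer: 316/25 - 16*√3/5 ≈ 7.0974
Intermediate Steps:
O = 2*√3 (O = √(7 + (2 + 3)) = √(7 + 5) = √12 = 2*√3 ≈ 3.4641)
g = -⅘ (g = 2/(-2 + 1/(-2)) = 2/(-2 - ½) = 2/(-5/2) = 2*(-⅖) = -⅘ ≈ -0.80000)
(O + g)² = (2*√3 - ⅘)² = (-⅘ + 2*√3)²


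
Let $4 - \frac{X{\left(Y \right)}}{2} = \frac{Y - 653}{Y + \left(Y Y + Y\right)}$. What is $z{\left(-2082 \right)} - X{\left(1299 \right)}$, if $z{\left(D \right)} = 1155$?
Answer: $\frac{1938430145}{1689999} \approx 1147.0$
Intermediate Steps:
$X{\left(Y \right)} = 8 - \frac{2 \left(-653 + Y\right)}{Y^{2} + 2 Y}$ ($X{\left(Y \right)} = 8 - 2 \frac{Y - 653}{Y + \left(Y Y + Y\right)} = 8 - 2 \frac{-653 + Y}{Y + \left(Y^{2} + Y\right)} = 8 - 2 \frac{-653 + Y}{Y + \left(Y + Y^{2}\right)} = 8 - 2 \frac{-653 + Y}{Y^{2} + 2 Y} = 8 - \frac{2 \left(-653 + Y\right)}{Y^{2} + 2 Y}$)
$z{\left(-2082 \right)} - X{\left(1299 \right)} = 1155 - \frac{2 \left(653 + 4 \cdot 1299^{2} + 7 \cdot 1299\right)}{1299 \left(2 + 1299\right)} = 1155 - 2 \cdot \frac{1}{1299} \cdot \frac{1}{1301} \left(653 + 4 \cdot 1687401 + 9093\right) = 1155 - 2 \cdot \frac{1}{1299} \cdot \frac{1}{1301} \left(653 + 6749604 + 9093\right) = 1155 - 2 \cdot \frac{1}{1299} \cdot \frac{1}{1301} \cdot 6759350 = 1155 - \frac{13518700}{1689999} = \frac{1938430145}{1689999}$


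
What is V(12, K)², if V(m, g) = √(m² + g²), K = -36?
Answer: 1440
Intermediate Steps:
V(m, g) = √(g² + m²)
V(12, K)² = (√((-36)² + 12²))² = (√(1296 + 144))² = (√1440)² = (12*√10)² = 1440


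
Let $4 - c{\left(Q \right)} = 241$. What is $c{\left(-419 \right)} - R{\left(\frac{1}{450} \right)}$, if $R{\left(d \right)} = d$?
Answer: $- \frac{106651}{450} \approx -237.0$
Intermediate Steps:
$c{\left(Q \right)} = -237$ ($c{\left(Q \right)} = 4 - 241 = -237$)
$c{\left(-419 \right)} - R{\left(\frac{1}{450} \right)} = -237 - \frac{1}{450} = - \frac{106651}{450}$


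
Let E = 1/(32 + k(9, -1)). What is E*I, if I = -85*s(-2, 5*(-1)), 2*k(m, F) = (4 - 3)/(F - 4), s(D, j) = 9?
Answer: -7650/319 ≈ -23.981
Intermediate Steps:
k(m, F) = 1/(2*(-4 + F)) (k(m, F) = ((4 - 3)/(F - 4))/2 = (1/(-4 + F))/2 = 1/(2*(-4 + F)))
E = 10/319 (E = 1/(32 + 1/(2*(-4 - 1))) = 1/(32 + (1/2)/(-5)) = 1/(32 + (1/2)*(-1/5)) = 1/(32 - 1/10) = 1/(319/10) = 10/319 ≈ 0.031348)
I = -765 (I = -85*9 = -1*765 = -765)
E*I = (10/319)*(-765) = -7650/319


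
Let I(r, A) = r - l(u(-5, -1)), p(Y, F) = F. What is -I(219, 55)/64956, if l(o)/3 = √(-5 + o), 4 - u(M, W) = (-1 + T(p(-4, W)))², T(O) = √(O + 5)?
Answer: -73/21652 + I*√2/21652 ≈ -0.0033715 + 6.5316e-5*I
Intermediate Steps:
T(O) = √(5 + O)
u(M, W) = 4 - (-1 + √(5 + W))²
l(o) = 3*√(-5 + o)
I(r, A) = r - 3*I*√2 (I(r, A) = r - 3*√(-5 + (4 - (-1 + √(5 - 1))²)) = r - 3*√(-5 + (4 - (-1 + √4)²)) = r - 3*√(-5 + (4 - (-1 + 2)²)) = r - 3*√(-5 + (4 - 1*1²)) = r - 3*√(-5 + (4 - 1*1)) = r - 3*√(-5 + (4 - 1)) = r - 3*√(-5 + 3) = r - 3*√(-2) = r - 3*I*√2)
-I(219, 55)/64956 = -(219 - 3*I*√2)/64956 = -(73/21652 - I*√2/21652) = -73/21652 + I*√2/21652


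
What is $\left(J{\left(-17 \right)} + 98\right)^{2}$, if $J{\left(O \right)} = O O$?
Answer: $149769$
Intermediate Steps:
$J{\left(O \right)} = O^{2}$
$\left(J{\left(-17 \right)} + 98\right)^{2} = \left(\left(-17\right)^{2} + 98\right)^{2} = \left(289 + 98\right)^{2} = 387^{2} = 149769$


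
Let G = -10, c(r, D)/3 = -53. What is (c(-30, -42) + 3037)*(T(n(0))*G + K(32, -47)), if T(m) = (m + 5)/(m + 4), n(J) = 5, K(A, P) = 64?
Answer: 1369928/9 ≈ 1.5221e+5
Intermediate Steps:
c(r, D) = -159 (c(r, D) = 3*(-53) = -159)
T(m) = (5 + m)/(4 + m)
(c(-30, -42) + 3037)*(T(n(0))*G + K(32, -47)) = (-159 + 3037)*(((5 + 5)/(4 + 5))*(-10) + 64) = 2878*((10/9)*(-10) + 64) = 2878*(-100/9 + 64) = 2878*(476/9) = 1369928/9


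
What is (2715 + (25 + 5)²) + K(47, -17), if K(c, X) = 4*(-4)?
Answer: 3599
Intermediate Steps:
K(c, X) = -16
(2715 + (25 + 5)²) + K(47, -17) = (2715 + (25 + 5)²) - 16 = (2715 + 30²) - 16 = (2715 + 900) - 16 = 3615 - 16 = 3599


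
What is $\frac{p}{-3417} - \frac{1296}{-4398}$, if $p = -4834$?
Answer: $\frac{4281394}{2504661} \approx 1.7094$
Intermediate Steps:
$\frac{p}{-3417} - \frac{1296}{-4398} = - \frac{4834}{-3417} - \frac{1296}{-4398} = \left(-4834\right) \left(- \frac{1}{3417}\right) - - \frac{216}{733} = \frac{4834}{3417} + \frac{216}{733} = \frac{4281394}{2504661}$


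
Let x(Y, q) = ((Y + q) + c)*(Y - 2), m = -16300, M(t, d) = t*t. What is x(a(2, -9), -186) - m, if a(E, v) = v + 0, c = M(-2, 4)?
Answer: 18401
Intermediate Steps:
M(t, d) = t**2
c = 4 (c = (-2)**2 = 4)
a(E, v) = v
x(Y, q) = (-2 + Y)*(4 + Y + q) (x(Y, q) = ((Y + q) + 4)*(Y - 2) = (4 + Y + q)*(-2 + Y) = (-2 + Y)*(4 + Y + q))
x(a(2, -9), -186) - m = (-8 + (-9)**2 - 2*(-186) + 2*(-9) - 9*(-186)) - 1*(-16300) = (-8 + 81 + 372 - 18 + 1674) + 16300 = 2101 + 16300 = 18401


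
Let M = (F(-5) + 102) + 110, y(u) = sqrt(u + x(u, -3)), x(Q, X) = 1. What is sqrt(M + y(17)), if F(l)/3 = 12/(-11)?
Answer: sqrt(25256 + 363*sqrt(2))/11 ≈ 14.593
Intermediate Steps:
F(l) = -36/11 (F(l) = 3*(12/(-11)) = 3*(12*(-1/11)) = 3*(-12/11) = -36/11)
y(u) = sqrt(1 + u) (y(u) = sqrt(u + 1) = sqrt(1 + u))
M = 2296/11 (M = (-36/11 + 102) + 110 = 1086/11 + 110 = 2296/11 ≈ 208.73)
sqrt(M + y(17)) = sqrt(2296/11 + sqrt(1 + 17)) = sqrt(2296/11 + sqrt(18)) = sqrt(2296/11 + 3*sqrt(2))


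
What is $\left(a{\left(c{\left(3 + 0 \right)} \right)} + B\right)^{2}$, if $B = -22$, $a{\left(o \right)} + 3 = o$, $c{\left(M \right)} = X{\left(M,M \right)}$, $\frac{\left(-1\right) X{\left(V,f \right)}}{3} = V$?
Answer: $1156$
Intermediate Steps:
$X{\left(V,f \right)} = - 3 V$
$c{\left(M \right)} = - 3 M$
$a{\left(o \right)} = -3 + o$
$\left(a{\left(c{\left(3 + 0 \right)} \right)} + B\right)^{2} = \left(\left(-3 - 3 \left(3 + 0\right)\right) - 22\right)^{2} = \left(\left(-3 - 9\right) - 22\right)^{2} = \left(-12 - 22\right)^{2} = \left(-34\right)^{2} = 1156$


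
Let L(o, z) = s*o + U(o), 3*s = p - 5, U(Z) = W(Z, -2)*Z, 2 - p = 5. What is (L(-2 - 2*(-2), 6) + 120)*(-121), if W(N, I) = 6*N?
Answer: -50336/3 ≈ -16779.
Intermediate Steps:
p = -3 (p = 2 - 1*5 = 2 - 5 = -3)
U(Z) = 6*Z**2 (U(Z) = (6*Z)*Z = 6*Z**2)
s = -8/3 (s = (-3 - 5)/3 = (1/3)*(-8) = -8/3 ≈ -2.6667)
L(o, z) = 6*o**2 - 8*o/3 (L(o, z) = -8*o/3 + 6*o**2 = 6*o**2 - 8*o/3)
(L(-2 - 2*(-2), 6) + 120)*(-121) = (2*(-2 - 2*(-2))*(-4 + 9*(-2 - 2*(-2)))/3 + 120)*(-121) = (2*(-2 + 4)*(-4 + 9*(-2 + 4))/3 + 120)*(-121) = ((2/3)*2*(-4 + 9*2) + 120)*(-121) = ((2/3)*2*(-4 + 18) + 120)*(-121) = ((2/3)*2*14 + 120)*(-121) = (56/3 + 120)*(-121) = (416/3)*(-121) = -50336/3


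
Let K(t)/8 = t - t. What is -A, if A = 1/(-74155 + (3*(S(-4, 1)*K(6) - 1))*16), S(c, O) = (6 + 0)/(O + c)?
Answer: 1/74203 ≈ 1.3477e-5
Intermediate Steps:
S(c, O) = 6/(O + c)
K(t) = 0 (K(t) = 8*(t - t) = 8*0 = 0)
A = -1/74203 (A = 1/(-74155 + (3*((6/(1 - 4))*0 - 1))*16) = 1/(-74155 + (3*((6/(-3))*0 - 1))*16) = 1/(-74155 + (3*((6*(-1/3))*0 - 1))*16) = 1/(-74155 + (3*(-2*0 - 1))*16) = 1/(-74155 + (3*(0 - 1))*16) = 1/(-74155 + (3*(-1))*16) = 1/(-74155 - 3*16) = 1/(-74155 - 48) = 1/(-74203) = -1/74203 ≈ -1.3477e-5)
-A = -1*(-1/74203) = 1/74203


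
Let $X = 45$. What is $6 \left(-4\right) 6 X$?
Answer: $-6480$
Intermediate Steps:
$6 \left(-4\right) 6 X = 6 \left(-4\right) 6 \cdot 45 = \left(-24\right) 6 \cdot 45 = \left(-144\right) 45 = -6480$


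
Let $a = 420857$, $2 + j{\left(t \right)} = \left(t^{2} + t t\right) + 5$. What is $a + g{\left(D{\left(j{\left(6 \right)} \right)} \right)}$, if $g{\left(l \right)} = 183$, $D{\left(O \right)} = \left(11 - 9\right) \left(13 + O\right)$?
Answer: $421040$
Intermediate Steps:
$j{\left(t \right)} = 3 + 2 t^{2}$ ($j{\left(t \right)} = -2 + \left(\left(t^{2} + t t\right) + 5\right) = -2 + \left(\left(t^{2} + t^{2}\right) + 5\right) = -2 + \left(2 t^{2} + 5\right) = -2 + \left(5 + 2 t^{2}\right) = 3 + 2 t^{2}$)
$D{\left(O \right)} = 26 + 2 O$ ($D{\left(O \right)} = 2 \left(13 + O\right) = 26 + 2 O$)
$a + g{\left(D{\left(j{\left(6 \right)} \right)} \right)} = 420857 + 183 = 421040$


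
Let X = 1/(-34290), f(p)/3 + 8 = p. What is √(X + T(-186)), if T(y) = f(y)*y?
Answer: √14142571710990/11430 ≈ 329.02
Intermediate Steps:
f(p) = -24 + 3*p
T(y) = y*(-24 + 3*y) (T(y) = (-24 + 3*y)*y = y*(-24 + 3*y))
X = -1/34290 ≈ -2.9163e-5
√(X + T(-186)) = √(-1/34290 + 3*(-186)*(-8 - 186)) = √(-1/34290 + 3*(-186)*(-194)) = √(-1/34290 + 108252) = √(3711961079/34290) = √14142571710990/11430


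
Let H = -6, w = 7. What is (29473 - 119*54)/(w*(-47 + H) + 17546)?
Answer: 23047/17175 ≈ 1.3419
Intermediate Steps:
(29473 - 119*54)/(w*(-47 + H) + 17546) = (29473 - 119*54)/(7*(-47 - 6) + 17546) = (29473 - 6426)/(7*(-53) + 17546) = 23047/(-371 + 17546) = 23047/17175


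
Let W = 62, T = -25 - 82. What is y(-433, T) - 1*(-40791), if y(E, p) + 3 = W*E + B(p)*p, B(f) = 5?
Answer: 13407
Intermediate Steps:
T = -107
y(E, p) = -3 + 5*p + 62*E (y(E, p) = -3 + (62*E + 5*p) = -3 + (5*p + 62*E) = -3 + 5*p + 62*E)
y(-433, T) - 1*(-40791) = (-3 + 5*(-107) + 62*(-433)) - 1*(-40791) = (-3 - 535 - 26846) + 40791 = -27384 + 40791 = 13407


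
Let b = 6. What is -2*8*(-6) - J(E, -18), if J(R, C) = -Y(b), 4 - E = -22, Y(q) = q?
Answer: 102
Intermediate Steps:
E = 26 (E = 4 - 1*(-22) = 4 + 22 = 26)
J(R, C) = -6 (J(R, C) = -1*6 = -6)
-2*8*(-6) - J(E, -18) = -2*8*(-6) - 1*(-6) = -16*(-6) + 6 = 96 + 6 = 102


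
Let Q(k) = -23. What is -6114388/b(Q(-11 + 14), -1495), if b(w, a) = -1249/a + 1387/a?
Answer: 198717610/3 ≈ 6.6239e+7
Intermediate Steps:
b(w, a) = 138/a
-6114388/b(Q(-11 + 14), -1495) = -6114388/(138/(-1495)) = -6114388/(138*(-1/1495)) = -6114388/(-6/65) = -6114388*(-65/6) = 198717610/3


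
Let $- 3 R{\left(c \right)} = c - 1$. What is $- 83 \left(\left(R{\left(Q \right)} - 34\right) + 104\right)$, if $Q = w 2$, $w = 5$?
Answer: $-5561$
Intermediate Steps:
$Q = 10$ ($Q = 5 \cdot 2 = 10$)
$R{\left(c \right)} = \frac{1}{3} - \frac{c}{3}$ ($R{\left(c \right)} = - \frac{c - 1}{3} = - \frac{-1 + c}{3} = \frac{1}{3} - \frac{c}{3}$)
$- 83 \left(\left(R{\left(Q \right)} - 34\right) + 104\right) = - 83 \left(\left(\left(\frac{1}{3} - \frac{10}{3}\right) - 34\right) + 104\right) = - 83 \left(\left(-3 - 34\right) + 104\right) = - 83 \left(-37 + 104\right) = \left(-83\right) 67 = -5561$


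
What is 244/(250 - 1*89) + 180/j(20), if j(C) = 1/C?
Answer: 579844/161 ≈ 3601.5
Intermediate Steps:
244/(250 - 1*89) + 180/j(20) = 244/(250 - 1*89) + 180/(1/20) = 244/(250 - 89) + 180/(1/20) = 244/161 + 180*20 = 244*(1/161) + 3600 = 244/161 + 3600 = 579844/161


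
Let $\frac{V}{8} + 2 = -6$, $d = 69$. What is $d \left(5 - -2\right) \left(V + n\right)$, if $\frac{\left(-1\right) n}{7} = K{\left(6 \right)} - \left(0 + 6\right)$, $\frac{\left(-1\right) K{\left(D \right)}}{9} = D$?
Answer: $171948$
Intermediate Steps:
$K{\left(D \right)} = - 9 D$
$V = -64$ ($V = -16 + 8 \left(-6\right) = -16 - 48 = -64$)
$n = 420$ ($n = - 7 \left(\left(-9\right) 6 - \left(0 + 6\right)\right) = - 7 \left(-54 - 6\right) = \left(-7\right) \left(-60\right) = 420$)
$d \left(5 - -2\right) \left(V + n\right) = 69 \left(5 - -2\right) \left(-64 + 420\right) = 69 \left(5 + 2\right) 356 = 69 \cdot 7 \cdot 356 = 69 \cdot 2492 = 171948$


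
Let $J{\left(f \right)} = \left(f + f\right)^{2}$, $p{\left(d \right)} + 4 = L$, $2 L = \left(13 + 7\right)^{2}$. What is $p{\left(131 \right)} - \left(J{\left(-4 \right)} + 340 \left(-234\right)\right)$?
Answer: $79692$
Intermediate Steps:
$L = 200$ ($L = \frac{\left(13 + 7\right)^{2}}{2} = \frac{20^{2}}{2} = \frac{1}{2} \cdot 400 = 200$)
$p{\left(d \right)} = 196$ ($p{\left(d \right)} = -4 + 200 = 196$)
$J{\left(f \right)} = 4 f^{2}$ ($J{\left(f \right)} = \left(2 f\right)^{2} = 4 f^{2}$)
$p{\left(131 \right)} - \left(J{\left(-4 \right)} + 340 \left(-234\right)\right) = 196 - \left(4 \left(-4\right)^{2} + 340 \left(-234\right)\right) = 196 - \left(4 \cdot 16 - 79560\right) = 196 - \left(64 - 79560\right) = 196 - -79496 = 196 + 79496 = 79692$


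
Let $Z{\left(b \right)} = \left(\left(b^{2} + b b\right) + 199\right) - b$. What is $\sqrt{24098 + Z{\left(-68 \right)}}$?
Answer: $\sqrt{33613} \approx 183.34$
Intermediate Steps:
$Z{\left(b \right)} = 199 - b + 2 b^{2}$ ($Z{\left(b \right)} = \left(\left(b^{2} + b^{2}\right) + 199\right) - b = \left(2 b^{2} + 199\right) - b = \left(199 + 2 b^{2}\right) - b = 199 - b + 2 b^{2}$)
$\sqrt{24098 + Z{\left(-68 \right)}} = \sqrt{24098 + \left(199 - -68 + 2 \left(-68\right)^{2}\right)} = \sqrt{24098 + \left(199 + 68 + 2 \cdot 4624\right)} = \sqrt{24098 + \left(199 + 68 + 9248\right)} = \sqrt{24098 + 9515} = \sqrt{33613}$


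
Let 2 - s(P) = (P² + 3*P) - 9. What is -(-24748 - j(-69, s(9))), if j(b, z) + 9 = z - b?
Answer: 24711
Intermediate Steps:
s(P) = 11 - P² - 3*P (s(P) = 2 - ((P² + 3*P) - 9) = 2 - (-9 + P² + 3*P) = 2 + (9 - P² - 3*P) = 11 - P² - 3*P)
j(b, z) = -9 + z - b (j(b, z) = -9 + (z - b) = -9 + z - b)
-(-24748 - j(-69, s(9))) = -(-24748 - (-9 + (11 - 1*9² - 3*9) - 1*(-69))) = -(-24748 - (-9 + (11 - 1*81 - 27) + 69)) = -(-24748 - (-9 + (11 - 81 - 27) + 69)) = -(-24748 - (-9 - 97 + 69)) = -(-24748 - 1*(-37)) = -(-24748 + 37) = -1*(-24711) = 24711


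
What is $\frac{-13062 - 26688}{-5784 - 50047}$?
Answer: $\frac{39750}{55831} \approx 0.71197$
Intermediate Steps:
$\frac{-13062 - 26688}{-5784 - 50047} = - \frac{39750}{-55831} = \left(-39750\right) \left(- \frac{1}{55831}\right) = \frac{39750}{55831}$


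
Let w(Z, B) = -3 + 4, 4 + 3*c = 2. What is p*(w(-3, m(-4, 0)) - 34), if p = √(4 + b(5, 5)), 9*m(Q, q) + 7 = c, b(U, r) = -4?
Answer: 0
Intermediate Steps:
c = -⅔ (c = -4/3 + (⅓)*2 = -4/3 + ⅔ = -⅔ ≈ -0.66667)
m(Q, q) = -23/27 (m(Q, q) = -7/9 + (⅑)*(-⅔) = -7/9 - 2/27 = -23/27)
w(Z, B) = 1
p = 0 (p = √(4 - 4) = √0 = 0)
p*(w(-3, m(-4, 0)) - 34) = 0*(1 - 34) = 0*(-33) = 0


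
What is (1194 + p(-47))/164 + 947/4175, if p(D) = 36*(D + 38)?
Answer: 1893779/342350 ≈ 5.5317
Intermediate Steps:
p(D) = 1368 + 36*D (p(D) = 36*(38 + D) = 1368 + 36*D)
(1194 + p(-47))/164 + 947/4175 = (1194 + (1368 + 36*(-47)))/164 + 947/4175 = (1194 + (1368 - 1692))*(1/164) + 947*(1/4175) = (1194 - 324)*(1/164) + 947/4175 = 870*(1/164) + 947/4175 = 435/82 + 947/4175 = 1893779/342350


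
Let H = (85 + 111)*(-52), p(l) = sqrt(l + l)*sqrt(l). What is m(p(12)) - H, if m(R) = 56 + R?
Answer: 10248 + 12*sqrt(2) ≈ 10265.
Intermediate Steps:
p(l) = l*sqrt(2) (p(l) = sqrt(2*l)*sqrt(l) = (sqrt(2)*sqrt(l))*sqrt(l) = l*sqrt(2))
H = -10192 (H = 196*(-52) = -10192)
m(p(12)) - H = (56 + 12*sqrt(2)) - 1*(-10192) = (56 + 12*sqrt(2)) + 10192 = 10248 + 12*sqrt(2)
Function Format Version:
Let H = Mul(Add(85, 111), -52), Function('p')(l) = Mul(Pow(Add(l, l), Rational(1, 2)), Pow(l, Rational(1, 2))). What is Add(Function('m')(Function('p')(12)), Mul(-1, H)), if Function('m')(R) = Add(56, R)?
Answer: Add(10248, Mul(12, Pow(2, Rational(1, 2)))) ≈ 10265.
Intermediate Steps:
Function('p')(l) = Mul(l, Pow(2, Rational(1, 2))) (Function('p')(l) = Mul(Pow(Mul(2, l), Rational(1, 2)), Pow(l, Rational(1, 2))) = Mul(Mul(Pow(2, Rational(1, 2)), Pow(l, Rational(1, 2))), Pow(l, Rational(1, 2))) = Mul(l, Pow(2, Rational(1, 2))))
H = -10192 (H = Mul(196, -52) = -10192)
Add(Function('m')(Function('p')(12)), Mul(-1, H)) = Add(Add(56, Mul(12, Pow(2, Rational(1, 2)))), Mul(-1, -10192)) = Add(Add(56, Mul(12, Pow(2, Rational(1, 2)))), 10192) = Add(10248, Mul(12, Pow(2, Rational(1, 2))))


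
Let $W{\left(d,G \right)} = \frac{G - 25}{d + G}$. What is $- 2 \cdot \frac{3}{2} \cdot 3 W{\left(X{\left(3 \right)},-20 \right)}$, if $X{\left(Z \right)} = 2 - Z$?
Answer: $- \frac{135}{7} \approx -19.286$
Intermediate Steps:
$W{\left(d,G \right)} = \frac{-25 + G}{G + d}$
$- 2 \cdot \frac{3}{2} \cdot 3 W{\left(X{\left(3 \right)},-20 \right)} = - 2 \cdot \frac{3}{2} \cdot 3 \frac{-25 - 20}{-20 + \left(2 - 3\right)} = - 2 \cdot 3 \cdot \frac{1}{2} \cdot 3 \frac{1}{-20 + \left(2 - 3\right)} \left(-45\right) = \left(-2\right) \frac{3}{2} \cdot 3 \frac{1}{-20 - 1} \left(-45\right) = \left(-3\right) 3 \frac{1}{-21} \left(-45\right) = - 9 \left(\left(- \frac{1}{21}\right) \left(-45\right)\right) = \left(-9\right) \frac{15}{7} = - \frac{135}{7}$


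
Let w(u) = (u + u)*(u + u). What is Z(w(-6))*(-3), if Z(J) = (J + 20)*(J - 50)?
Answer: -46248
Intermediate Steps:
w(u) = 4*u² (w(u) = (2*u)*(2*u) = 4*u²)
Z(J) = (-50 + J)*(20 + J) (Z(J) = (20 + J)*(-50 + J) = (-50 + J)*(20 + J))
Z(w(-6))*(-3) = (-1000 + (4*(-6)²)² - 120*(-6)²)*(-3) = (-1000 + (4*36)² - 120*36)*(-3) = (-1000 + 144² - 30*144)*(-3) = (-1000 + 20736 - 4320)*(-3) = 15416*(-3) = -46248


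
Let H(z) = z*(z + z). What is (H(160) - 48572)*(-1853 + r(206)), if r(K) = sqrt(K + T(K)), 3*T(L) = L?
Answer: -4869684 + 1752*sqrt(618) ≈ -4.8261e+6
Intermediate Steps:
T(L) = L/3
r(K) = 2*sqrt(3)*sqrt(K)/3 (r(K) = sqrt(K + K/3) = sqrt(4*K/3) = 2*sqrt(3)*sqrt(K)/3)
H(z) = 2*z**2 (H(z) = z*(2*z) = 2*z**2)
(H(160) - 48572)*(-1853 + r(206)) = (2*160**2 - 48572)*(-1853 + 2*sqrt(3)*sqrt(206)/3) = (2*25600 - 48572)*(-1853 + 2*sqrt(618)/3) = (51200 - 48572)*(-1853 + 2*sqrt(618)/3) = 2628*(-1853 + 2*sqrt(618)/3) = -4869684 + 1752*sqrt(618)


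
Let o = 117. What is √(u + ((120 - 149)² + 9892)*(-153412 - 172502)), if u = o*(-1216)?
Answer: I*√3498177234 ≈ 59145.0*I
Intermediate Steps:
u = -142272 (u = 117*(-1216) = -142272)
√(u + ((120 - 149)² + 9892)*(-153412 - 172502)) = √(-142272 + ((120 - 149)² + 9892)*(-153412 - 172502)) = √(-142272 + ((-29)² + 9892)*(-325914)) = √(-142272 + (841 + 9892)*(-325914)) = √(-142272 + 10733*(-325914)) = √(-142272 - 3498034962) = √(-3498177234) = I*√3498177234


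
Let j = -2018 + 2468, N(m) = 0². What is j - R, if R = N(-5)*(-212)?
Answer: 450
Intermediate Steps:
N(m) = 0
j = 450
R = 0 (R = 0*(-212) = 0)
j - R = 450 - 1*0 = 450 + 0 = 450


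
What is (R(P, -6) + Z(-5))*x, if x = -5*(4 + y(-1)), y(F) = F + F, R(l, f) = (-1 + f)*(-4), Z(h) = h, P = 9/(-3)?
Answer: -230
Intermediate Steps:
P = -3 (P = 9*(-⅓) = -3)
R(l, f) = 4 - 4*f
y(F) = 2*F
x = -10 (x = -5*(4 + 2*(-1)) = -5*(4 - 2) = -5*2 = -10)
(R(P, -6) + Z(-5))*x = ((4 - 4*(-6)) - 5)*(-10) = ((4 + 24) - 5)*(-10) = (28 - 5)*(-10) = 23*(-10) = -230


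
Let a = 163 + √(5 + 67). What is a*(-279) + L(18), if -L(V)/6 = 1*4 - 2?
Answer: -45489 - 1674*√2 ≈ -47856.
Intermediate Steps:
L(V) = -12 (L(V) = -6*(1*4 - 2) = -6*(4 - 2) = -6*2 = -12)
a = 163 + 6*√2 (a = 163 + √72 = 163 + 6*√2 ≈ 171.49)
a*(-279) + L(18) = (163 + 6*√2)*(-279) - 12 = (-45477 - 1674*√2) - 12 = -45489 - 1674*√2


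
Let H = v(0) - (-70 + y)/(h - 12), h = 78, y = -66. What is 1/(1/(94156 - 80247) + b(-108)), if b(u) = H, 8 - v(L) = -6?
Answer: 458997/7371803 ≈ 0.062264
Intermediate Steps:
v(L) = 14 (v(L) = 8 - 1*(-6) = 8 + 6 = 14)
H = 530/33 (H = 14 - (-70 - 66)/(78 - 12) = 14 - (-136)/66 = 14 - 1*(-68/33) = 14 + 68/33 = 530/33 ≈ 16.061)
b(u) = 530/33
1/(1/(94156 - 80247) + b(-108)) = 1/(1/(94156 - 80247) + 530/33) = 1/(1/13909 + 530/33) = 1/(7371803/458997) = 458997/7371803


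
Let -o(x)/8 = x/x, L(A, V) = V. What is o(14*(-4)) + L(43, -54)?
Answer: -62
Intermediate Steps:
o(x) = -8 (o(x) = -8*x/x = -8*1 = -8)
o(14*(-4)) + L(43, -54) = -8 - 54 = -62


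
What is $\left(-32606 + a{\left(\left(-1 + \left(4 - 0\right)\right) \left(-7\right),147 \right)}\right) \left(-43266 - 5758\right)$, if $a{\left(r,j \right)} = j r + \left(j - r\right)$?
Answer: $1741577600$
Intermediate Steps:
$a{\left(r,j \right)} = j - r + j r$
$\left(-32606 + a{\left(\left(-1 + \left(4 - 0\right)\right) \left(-7\right),147 \right)}\right) \left(-43266 - 5758\right) = \left(-32606 + \left(147 - \left(-1 + \left(4 - 0\right)\right) \left(-7\right) + 147 \left(-1 + \left(4 - 0\right)\right) \left(-7\right)\right)\right) \left(-43266 - 5758\right) = \left(-32606 + \left(147 - \left(-1 + \left(4 + 0\right)\right) \left(-7\right) + 147 \left(-1 + \left(4 + 0\right)\right) \left(-7\right)\right)\right) \left(-49024\right) = \left(-32606 + \left(147 - \left(-1 + 4\right) \left(-7\right) + 147 \left(-1 + 4\right) \left(-7\right)\right)\right) \left(-49024\right) = \left(-32606 + \left(147 - 3 \left(-7\right) + 147 \cdot 3 \left(-7\right)\right)\right) \left(-49024\right) = \left(-32606 + \left(147 - -21 + 147 \left(-21\right)\right)\right) \left(-49024\right) = \left(-32606 + \left(147 + 21 - 3087\right)\right) \left(-49024\right) = \left(-32606 - 2919\right) \left(-49024\right) = \left(-35525\right) \left(-49024\right) = 1741577600$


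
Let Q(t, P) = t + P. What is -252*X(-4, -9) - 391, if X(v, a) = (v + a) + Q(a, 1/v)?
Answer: 5216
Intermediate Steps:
Q(t, P) = P + t
X(v, a) = v + 1/v + 2*a (X(v, a) = (v + a) + (1/v + a) = (a + v) + (a + 1/v) = v + 1/v + 2*a)
-252*X(-4, -9) - 391 = -252*(-4 + 1/(-4) + 2*(-9)) - 391 = -252*(-4 - 1/4 - 18) - 391 = -252*(-89/4) - 391 = 5607 - 391 = 5216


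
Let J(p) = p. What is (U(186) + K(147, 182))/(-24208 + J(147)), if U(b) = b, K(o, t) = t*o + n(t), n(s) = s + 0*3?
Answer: -27122/24061 ≈ -1.1272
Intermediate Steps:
n(s) = s (n(s) = s + 0 = s)
K(o, t) = t + o*t (K(o, t) = t*o + t = o*t + t = t + o*t)
(U(186) + K(147, 182))/(-24208 + J(147)) = (186 + 182*(1 + 147))/(-24208 + 147) = (186 + 182*148)/(-24061) = (186 + 26936)*(-1/24061) = 27122*(-1/24061) = -27122/24061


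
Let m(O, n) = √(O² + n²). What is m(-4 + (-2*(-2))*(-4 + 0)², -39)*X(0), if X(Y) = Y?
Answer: 0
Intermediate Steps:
m(-4 + (-2*(-2))*(-4 + 0)², -39)*X(0) = √((-4 + (-2*(-2))*(-4 + 0)²)² + (-39)²)*0 = √((-4 + 4*(-4)²)² + 1521)*0 = √((-4 + 4*16)² + 1521)*0 = √((-4 + 64)² + 1521)*0 = √(60² + 1521)*0 = √(3600 + 1521)*0 = √5121*0 = (3*√569)*0 = 0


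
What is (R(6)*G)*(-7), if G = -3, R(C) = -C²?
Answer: -756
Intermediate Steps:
(R(6)*G)*(-7) = (-1*6²*(-3))*(-7) = (-1*36*(-3))*(-7) = -36*(-3)*(-7) = 108*(-7) = -756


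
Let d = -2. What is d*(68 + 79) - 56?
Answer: -350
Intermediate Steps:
d*(68 + 79) - 56 = -2*(68 + 79) - 56 = -2*147 - 56 = -294 - 56 = -350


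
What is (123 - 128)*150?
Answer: -750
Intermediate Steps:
(123 - 128)*150 = -5*150 = -750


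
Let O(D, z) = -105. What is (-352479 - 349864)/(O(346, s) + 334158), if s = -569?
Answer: -702343/334053 ≈ -2.1025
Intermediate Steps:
(-352479 - 349864)/(O(346, s) + 334158) = (-352479 - 349864)/(-105 + 334158) = -702343/334053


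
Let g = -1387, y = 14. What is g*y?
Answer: -19418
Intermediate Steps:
g*y = -1387*14 = -19418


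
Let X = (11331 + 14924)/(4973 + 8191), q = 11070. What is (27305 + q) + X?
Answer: 505194755/13164 ≈ 38377.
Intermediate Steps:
X = 26255/13164 ≈ 1.9945
(27305 + q) + X = (27305 + 11070) + 26255/13164 = 38375 + 26255/13164 = 505194755/13164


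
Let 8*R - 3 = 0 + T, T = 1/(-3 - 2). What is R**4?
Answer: 2401/160000 ≈ 0.015006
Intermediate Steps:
T = -1/5 (T = 1/(-5) = -1/5 ≈ -0.20000)
R = 7/20 (R = 3/8 + (0 - 1/5)/8 = 3/8 + (1/8)*(-1/5) = 3/8 - 1/40 = 7/20 ≈ 0.35000)
R**4 = (7/20)**4 = 2401/160000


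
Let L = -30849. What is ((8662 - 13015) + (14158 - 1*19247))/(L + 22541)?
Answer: 4721/4154 ≈ 1.1365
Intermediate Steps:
((8662 - 13015) + (14158 - 1*19247))/(L + 22541) = ((8662 - 13015) + (14158 - 1*19247))/(-30849 + 22541) = (-4353 + (14158 - 19247))/(-8308) = (-4353 - 5089)*(-1/8308) = -9442*(-1/8308) = 4721/4154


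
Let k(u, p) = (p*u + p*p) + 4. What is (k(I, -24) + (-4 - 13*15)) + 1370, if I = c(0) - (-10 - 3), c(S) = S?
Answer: 1439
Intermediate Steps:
I = 13 (I = 0 - (-10 - 3) = 0 - 1*(-13) = 0 + 13 = 13)
k(u, p) = 4 + p² + p*u (k(u, p) = (p*u + p²) + 4 = (p² + p*u) + 4 = 4 + p² + p*u)
(k(I, -24) + (-4 - 13*15)) + 1370 = ((4 + (-24)² - 24*13) + (-4 - 13*15)) + 1370 = ((4 + 576 - 312) + (-4 - 195)) + 1370 = (268 - 199) + 1370 = 69 + 1370 = 1439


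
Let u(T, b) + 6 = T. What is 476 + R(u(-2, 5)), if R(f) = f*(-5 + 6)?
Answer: 468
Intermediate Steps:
u(T, b) = -6 + T
R(f) = f (R(f) = f*1 = f)
476 + R(u(-2, 5)) = 476 + (-6 - 2) = 476 - 8 = 468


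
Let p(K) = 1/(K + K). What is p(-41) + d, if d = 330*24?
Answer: 649439/82 ≈ 7920.0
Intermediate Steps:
p(K) = 1/(2*K)
d = 7920
p(-41) + d = (½)/(-41) + 7920 = (½)*(-1/41) + 7920 = -1/82 + 7920 = 649439/82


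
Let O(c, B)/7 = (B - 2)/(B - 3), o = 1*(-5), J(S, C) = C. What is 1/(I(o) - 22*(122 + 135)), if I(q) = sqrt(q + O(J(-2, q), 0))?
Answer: -16962/95903149 - I*sqrt(3)/95903149 ≈ -0.00017687 - 1.806e-8*I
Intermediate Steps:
o = -5
O(c, B) = 7*(-2 + B)/(-3 + B) (O(c, B) = 7*((B - 2)/(B - 3)) = 7*((-2 + B)/(-3 + B)) = 7*(-2 + B)/(-3 + B))
I(q) = sqrt(14/3 + q) (I(q) = sqrt(q + 7*(-2 + 0)/(-3 + 0)) = sqrt(q + 7*(-2)/(-3)) = sqrt(q + 7*(-1/3)*(-2)) = sqrt(q + 14/3) = sqrt(14/3 + q))
1/(I(o) - 22*(122 + 135)) = 1/(sqrt(42 + 9*(-5))/3 - 22*(122 + 135)) = 1/(sqrt(42 - 45)/3 - 22*257) = 1/(sqrt(-3)/3 - 5654) = 1/((I*sqrt(3))/3 - 5654) = 1/(I*sqrt(3)/3 - 5654) = 1/(-5654 + I*sqrt(3)/3)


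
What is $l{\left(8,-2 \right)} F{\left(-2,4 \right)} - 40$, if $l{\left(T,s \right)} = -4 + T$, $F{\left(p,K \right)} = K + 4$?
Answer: $-8$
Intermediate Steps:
$F{\left(p,K \right)} = 4 + K$
$l{\left(8,-2 \right)} F{\left(-2,4 \right)} - 40 = \left(-4 + 8\right) \left(4 + 4\right) - 40 = 4 \cdot 8 - 40 = 32 - 40 = -8$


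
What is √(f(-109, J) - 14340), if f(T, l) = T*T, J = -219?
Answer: I*√2459 ≈ 49.588*I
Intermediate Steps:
f(T, l) = T²
√(f(-109, J) - 14340) = √((-109)² - 14340) = √(11881 - 14340) = √(-2459) = I*√2459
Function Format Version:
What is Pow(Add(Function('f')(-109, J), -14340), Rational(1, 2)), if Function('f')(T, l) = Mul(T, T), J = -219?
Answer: Mul(I, Pow(2459, Rational(1, 2))) ≈ Mul(49.588, I)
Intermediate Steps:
Function('f')(T, l) = Pow(T, 2)
Pow(Add(Function('f')(-109, J), -14340), Rational(1, 2)) = Pow(Add(Pow(-109, 2), -14340), Rational(1, 2)) = Pow(Add(11881, -14340), Rational(1, 2)) = Pow(-2459, Rational(1, 2)) = Mul(I, Pow(2459, Rational(1, 2)))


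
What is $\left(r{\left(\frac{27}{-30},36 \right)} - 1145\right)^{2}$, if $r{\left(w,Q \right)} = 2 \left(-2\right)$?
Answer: $1320201$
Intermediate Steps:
$r{\left(w,Q \right)} = -4$
$\left(r{\left(\frac{27}{-30},36 \right)} - 1145\right)^{2} = \left(-4 - 1145\right)^{2} = \left(-1149\right)^{2} = 1320201$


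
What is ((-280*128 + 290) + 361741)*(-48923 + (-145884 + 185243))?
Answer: -3119690724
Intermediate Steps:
((-280*128 + 290) + 361741)*(-48923 + (-145884 + 185243)) = ((-35840 + 290) + 361741)*(-48923 + 39359) = (-35550 + 361741)*(-9564) = 326191*(-9564) = -3119690724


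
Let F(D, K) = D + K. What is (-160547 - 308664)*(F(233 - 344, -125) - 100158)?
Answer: 47105969134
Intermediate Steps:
(-160547 - 308664)*(F(233 - 344, -125) - 100158) = (-160547 - 308664)*(((233 - 344) - 125) - 100158) = -469211*((-111 - 125) - 100158) = -469211*(-236 - 100158) = -469211*(-100394) = 47105969134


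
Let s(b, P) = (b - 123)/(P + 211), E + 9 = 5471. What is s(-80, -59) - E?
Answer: -830427/152 ≈ -5463.3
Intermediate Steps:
E = 5462 (E = -9 + 5471 = 5462)
s(b, P) = (-123 + b)/(211 + P)
s(-80, -59) - E = (-123 - 80)/(211 - 59) - 1*5462 = -203/152 - 5462 = -830427/152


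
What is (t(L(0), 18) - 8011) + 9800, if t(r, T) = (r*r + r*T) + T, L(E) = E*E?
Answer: 1807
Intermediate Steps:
L(E) = E**2
t(r, T) = T + r**2 + T*r (t(r, T) = (r**2 + T*r) + T = T + r**2 + T*r)
(t(L(0), 18) - 8011) + 9800 = ((18 + (0**2)**2 + 18*0**2) - 8011) + 9800 = ((18 + 0**2 + 18*0) - 8011) + 9800 = ((18 + 0 + 0) - 8011) + 9800 = (18 - 8011) + 9800 = -7993 + 9800 = 1807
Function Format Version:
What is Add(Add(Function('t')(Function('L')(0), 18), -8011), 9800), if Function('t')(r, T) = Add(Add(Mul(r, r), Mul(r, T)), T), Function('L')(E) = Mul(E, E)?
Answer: 1807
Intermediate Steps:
Function('L')(E) = Pow(E, 2)
Function('t')(r, T) = Add(T, Pow(r, 2), Mul(T, r)) (Function('t')(r, T) = Add(Add(Pow(r, 2), Mul(T, r)), T) = Add(T, Pow(r, 2), Mul(T, r)))
Add(Add(Function('t')(Function('L')(0), 18), -8011), 9800) = Add(Add(Add(18, Pow(Pow(0, 2), 2), Mul(18, Pow(0, 2))), -8011), 9800) = Add(Add(Add(18, Pow(0, 2), Mul(18, 0)), -8011), 9800) = Add(Add(Add(18, 0, 0), -8011), 9800) = Add(Add(18, -8011), 9800) = Add(-7993, 9800) = 1807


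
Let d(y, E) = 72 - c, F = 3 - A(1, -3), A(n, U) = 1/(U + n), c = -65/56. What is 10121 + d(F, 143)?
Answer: 570873/56 ≈ 10194.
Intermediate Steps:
c = -65/56 (c = -65*1/56 = -65/56 ≈ -1.1607)
F = 7/2 (F = 3 - 1/(-3 + 1) = 3 - 1/(-2) = 3 - 1*(-½) = 3 + ½ = 7/2 ≈ 3.5000)
d(y, E) = 4097/56 (d(y, E) = 72 - 1*(-65/56) = 72 + 65/56 = 4097/56)
10121 + d(F, 143) = 10121 + 4097/56 = 570873/56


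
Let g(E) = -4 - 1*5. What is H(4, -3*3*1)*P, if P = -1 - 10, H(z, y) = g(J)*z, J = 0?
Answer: 396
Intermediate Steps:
g(E) = -9 (g(E) = -4 - 5 = -9)
H(z, y) = -9*z
P = -11
H(4, -3*3*1)*P = -9*4*(-11) = -36*(-11) = 396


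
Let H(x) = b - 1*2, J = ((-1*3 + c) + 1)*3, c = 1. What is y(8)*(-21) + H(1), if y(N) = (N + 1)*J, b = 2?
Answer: 567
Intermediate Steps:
J = -3 (J = ((-1*3 + 1) + 1)*3 = ((-3 + 1) + 1)*3 = (-2 + 1)*3 = -1*3 = -3)
y(N) = -3 - 3*N (y(N) = (N + 1)*(-3) = (1 + N)*(-3) = -3 - 3*N)
H(x) = 0 (H(x) = 2 - 1*2 = 2 - 2 = 0)
y(8)*(-21) + H(1) = (-3 - 3*8)*(-21) + 0 = (-3 - 24)*(-21) + 0 = -27*(-21) + 0 = 567 + 0 = 567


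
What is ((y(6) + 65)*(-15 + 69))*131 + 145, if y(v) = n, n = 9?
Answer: 523621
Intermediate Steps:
y(v) = 9
((y(6) + 65)*(-15 + 69))*131 + 145 = ((9 + 65)*(-15 + 69))*131 + 145 = (74*54)*131 + 145 = 3996*131 + 145 = 523476 + 145 = 523621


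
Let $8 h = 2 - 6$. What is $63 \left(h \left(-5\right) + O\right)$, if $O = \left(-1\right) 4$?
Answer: $- \frac{189}{2} \approx -94.5$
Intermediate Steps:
$O = -4$
$h = - \frac{1}{2}$ ($h = \frac{2 - 6}{8} = \frac{1}{8} \left(-4\right) = - \frac{1}{2} \approx -0.5$)
$63 \left(h \left(-5\right) + O\right) = 63 \left(\left(- \frac{1}{2}\right) \left(-5\right) - 4\right) = 63 \left(\frac{5}{2} - 4\right) = 63 \left(- \frac{3}{2}\right) = - \frac{189}{2}$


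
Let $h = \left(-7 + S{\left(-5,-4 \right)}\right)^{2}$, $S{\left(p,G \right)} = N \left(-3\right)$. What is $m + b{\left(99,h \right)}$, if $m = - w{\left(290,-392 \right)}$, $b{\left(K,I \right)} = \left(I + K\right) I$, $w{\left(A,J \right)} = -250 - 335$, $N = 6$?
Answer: $453085$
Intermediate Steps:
$w{\left(A,J \right)} = -585$
$S{\left(p,G \right)} = -18$ ($S{\left(p,G \right)} = 6 \left(-3\right) = -18$)
$h = 625$ ($h = \left(-7 - 18\right)^{2} = \left(-25\right)^{2} = 625$)
$b{\left(K,I \right)} = I \left(I + K\right)$
$m = 585$ ($m = \left(-1\right) \left(-585\right) = 585$)
$m + b{\left(99,h \right)} = 585 + 625 \left(625 + 99\right) = 585 + 625 \cdot 724 = 585 + 452500 = 453085$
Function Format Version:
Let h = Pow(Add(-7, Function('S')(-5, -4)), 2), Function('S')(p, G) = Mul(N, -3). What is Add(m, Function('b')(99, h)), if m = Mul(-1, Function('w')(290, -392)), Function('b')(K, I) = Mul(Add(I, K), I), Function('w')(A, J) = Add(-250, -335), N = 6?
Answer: 453085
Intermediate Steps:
Function('w')(A, J) = -585
Function('S')(p, G) = -18 (Function('S')(p, G) = Mul(6, -3) = -18)
h = 625 (h = Pow(Add(-7, -18), 2) = Pow(-25, 2) = 625)
Function('b')(K, I) = Mul(I, Add(I, K))
m = 585 (m = Mul(-1, -585) = 585)
Add(m, Function('b')(99, h)) = Add(585, Mul(625, Add(625, 99))) = Add(585, Mul(625, 724)) = Add(585, 452500) = 453085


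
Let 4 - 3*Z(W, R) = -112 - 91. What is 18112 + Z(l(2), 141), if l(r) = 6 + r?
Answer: 18181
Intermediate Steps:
Z(W, R) = 69 (Z(W, R) = 4/3 - (-112 - 91)/3 = 4/3 - 1/3*(-203) = 4/3 + 203/3 = 69)
18112 + Z(l(2), 141) = 18112 + 69 = 18181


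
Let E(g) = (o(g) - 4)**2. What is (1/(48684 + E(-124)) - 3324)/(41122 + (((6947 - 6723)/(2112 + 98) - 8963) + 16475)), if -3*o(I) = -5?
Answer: -321907143831/4709887111162 ≈ -0.068347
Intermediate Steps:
o(I) = 5/3 (o(I) = -1/3*(-5) = 5/3)
E(g) = 49/9 (E(g) = (5/3 - 4)**2 = (-7/3)**2 = 49/9)
(1/(48684 + E(-124)) - 3324)/(41122 + (((6947 - 6723)/(2112 + 98) - 8963) + 16475)) = (1/(48684 + 49/9) - 3324)/(41122 + (((6947 - 6723)/(2112 + 98) - 8963) + 16475)) = (1/(438205/9) - 3324)/(41122 + ((224/2210 - 8963) + 16475)) = (9/438205 - 3324)/(41122 + ((224*(1/2210) - 8963) + 16475)) = -1456593411/(438205*(41122 + ((112/1105 - 8963) + 16475))) = -1456593411/(438205*(41122 + (-9904003/1105 + 16475))) = -1456593411/(438205*(41122 + 8300872/1105)) = -1456593411/(438205*53740682/1105) = -1456593411/438205*1105/53740682 = -321907143831/4709887111162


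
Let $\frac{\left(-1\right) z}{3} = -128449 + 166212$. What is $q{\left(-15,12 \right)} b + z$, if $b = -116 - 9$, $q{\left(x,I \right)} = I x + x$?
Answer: $-88914$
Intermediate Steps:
$z = -113289$ ($z = - 3 \left(-128449 + 166212\right) = \left(-3\right) 37763 = -113289$)
$q{\left(x,I \right)} = x + I x$
$b = -125$
$q{\left(-15,12 \right)} b + z = - 15 \left(1 + 12\right) \left(-125\right) - 113289 = \left(-15\right) 13 \left(-125\right) - 113289 = \left(-195\right) \left(-125\right) - 113289 = 24375 - 113289 = -88914$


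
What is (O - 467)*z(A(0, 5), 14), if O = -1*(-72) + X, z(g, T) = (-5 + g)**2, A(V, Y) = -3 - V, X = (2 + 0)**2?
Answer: -25024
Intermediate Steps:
X = 4 (X = 2**2 = 4)
O = 76 (O = -1*(-72) + 4 = 72 + 4 = 76)
(O - 467)*z(A(0, 5), 14) = (76 - 467)*(-5 + (-3 - 1*0))**2 = -391*(-5 + (-3 + 0))**2 = -391*(-5 - 3)**2 = -391*(-8)**2 = -391*64 = -25024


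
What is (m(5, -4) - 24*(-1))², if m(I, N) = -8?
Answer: 256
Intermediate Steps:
(m(5, -4) - 24*(-1))² = (-8 - 24*(-1))² = (-8 + 24)² = 16² = 256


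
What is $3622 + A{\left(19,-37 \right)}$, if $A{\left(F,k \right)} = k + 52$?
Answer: $3637$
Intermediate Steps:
$A{\left(F,k \right)} = 52 + k$
$3622 + A{\left(19,-37 \right)} = 3622 + \left(52 - 37\right) = 3622 + 15 = 3637$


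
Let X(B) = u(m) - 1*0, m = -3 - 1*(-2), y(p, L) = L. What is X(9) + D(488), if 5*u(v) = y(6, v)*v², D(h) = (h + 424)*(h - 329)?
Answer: 725039/5 ≈ 1.4501e+5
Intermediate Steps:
D(h) = (-329 + h)*(424 + h) (D(h) = (424 + h)*(-329 + h) = (-329 + h)*(424 + h))
m = -1 (m = -3 + 2 = -1)
u(v) = v³/5 (u(v) = (v*v²)/5 = v³/5)
X(B) = -⅕ (X(B) = (⅕)*(-1)³ - 1*0 = (⅕)*(-1) + 0 = -⅕ + 0 = -⅕)
X(9) + D(488) = -⅕ + (-139496 + 488² + 95*488) = -⅕ + (-139496 + 238144 + 46360) = -⅕ + 145008 = 725039/5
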